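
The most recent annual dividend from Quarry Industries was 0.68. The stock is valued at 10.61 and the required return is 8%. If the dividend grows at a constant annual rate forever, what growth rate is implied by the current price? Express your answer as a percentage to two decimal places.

1.50%

P = D₀(1+g)/(r−g) ⇒ P(r−g) = D₀(1+g) ⇒ g(P+D₀) = P·r − D₀
g = (P·r − D₀)/(P + D₀) = (10.61×0.08 − 0.68) / (10.61 + 0.68) = 0.014951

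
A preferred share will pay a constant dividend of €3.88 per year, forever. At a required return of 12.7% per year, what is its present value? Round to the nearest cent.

€30.55

Level perpetuity: PV = C / r = €3.88 / 0.127 = €30.55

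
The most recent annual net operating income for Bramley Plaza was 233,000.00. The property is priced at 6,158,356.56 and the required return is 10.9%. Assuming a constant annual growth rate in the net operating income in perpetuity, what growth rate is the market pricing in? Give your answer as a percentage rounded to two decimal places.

6.86%

P = D₀(1+g)/(r−g) ⇒ P(r−g) = D₀(1+g) ⇒ g(P+D₀) = P·r − D₀
g = (P·r − D₀)/(P + D₀) = (6,158,356.56×0.109 − 233,000.00) / (6,158,356.56 + 233,000.00) = 0.068571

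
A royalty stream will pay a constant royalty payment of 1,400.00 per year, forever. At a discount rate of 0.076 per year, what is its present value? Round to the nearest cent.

Level perpetuity: PV = C / r = 1,400.00 / 0.076 = 18,421.05

18421.05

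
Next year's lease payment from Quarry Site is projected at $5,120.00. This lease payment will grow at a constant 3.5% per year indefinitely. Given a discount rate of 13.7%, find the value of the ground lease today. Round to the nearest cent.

Growing perpetuity: P = D₁ / (r − g) = $5,120.0000 / (0.137 − 0.035) = $50,196.08

$50196.08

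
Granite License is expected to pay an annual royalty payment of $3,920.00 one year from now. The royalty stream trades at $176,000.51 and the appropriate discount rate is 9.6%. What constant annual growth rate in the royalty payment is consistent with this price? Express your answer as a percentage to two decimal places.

7.37%

P = D₁/(r−g) ⇒ g = r − D₁/P = 0.096 − $3,920.00/$176,000.51 = 0.073727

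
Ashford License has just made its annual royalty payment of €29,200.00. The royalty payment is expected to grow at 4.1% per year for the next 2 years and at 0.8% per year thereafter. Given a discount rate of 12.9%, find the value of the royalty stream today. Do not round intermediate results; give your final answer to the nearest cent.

€258559.44

D_1 = 30397.20000
D_2 = 31643.48520
Terminal value at year 2: TV = D_2×(1+g_2)/(r−g_2) = 31896.63308/0.121 = 263608.53786
P_0 = D_1/(1+r)^1 + D_2/(1+r)^2 + TV/(1+r)^2
    = 26924.00354 + 24825.40982 + 206810.02562 = 258559.43898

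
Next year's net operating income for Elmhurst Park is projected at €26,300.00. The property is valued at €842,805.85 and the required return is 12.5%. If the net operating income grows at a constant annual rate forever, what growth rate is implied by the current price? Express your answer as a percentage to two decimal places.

9.38%

P = D₁/(r−g) ⇒ g = r − D₁/P = 0.125 − €26,300.00/€842,805.85 = 0.093795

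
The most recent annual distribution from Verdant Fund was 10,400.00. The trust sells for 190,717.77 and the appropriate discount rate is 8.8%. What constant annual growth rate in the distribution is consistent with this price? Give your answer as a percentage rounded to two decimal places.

P = D₀(1+g)/(r−g) ⇒ P(r−g) = D₀(1+g) ⇒ g(P+D₀) = P·r − D₀
g = (P·r − D₀)/(P + D₀) = (190,717.77×0.088 − 10,400.00) / (190,717.77 + 10,400.00) = 0.031738

3.17%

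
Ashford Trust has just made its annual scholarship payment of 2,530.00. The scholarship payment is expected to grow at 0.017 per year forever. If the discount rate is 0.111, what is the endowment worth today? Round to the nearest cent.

27372.45

D₁ = D₀ × (1 + g) = 2,530.00 × 1.017 = 2,573.0100
Growing perpetuity: P = D₁ / (r − g) = 2,573.0100 / (0.111 − 0.017) = 27,372.45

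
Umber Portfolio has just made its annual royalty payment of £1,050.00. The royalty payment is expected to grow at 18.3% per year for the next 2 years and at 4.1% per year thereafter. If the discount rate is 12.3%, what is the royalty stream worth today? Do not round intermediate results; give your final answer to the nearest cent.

£17063.61

D_1 = 1242.15000
D_2 = 1469.46345
Terminal value at year 2: TV = D_2×(1+g_2)/(r−g_2) = 1529.71145/0.082 = 18655.01770
P_0 = D_1/(1+r)^1 + D_2/(1+r)^2 + TV/(1+r)^2
    = 1106.09973 + 1165.19678 + 14792.31522 = 17063.61173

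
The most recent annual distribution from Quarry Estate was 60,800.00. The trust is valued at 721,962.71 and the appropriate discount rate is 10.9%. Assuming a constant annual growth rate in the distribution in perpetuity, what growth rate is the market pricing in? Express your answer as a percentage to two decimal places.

2.29%

P = D₀(1+g)/(r−g) ⇒ P(r−g) = D₀(1+g) ⇒ g(P+D₀) = P·r − D₀
g = (P·r − D₀)/(P + D₀) = (721,962.71×0.109 − 60,800.00) / (721,962.71 + 60,800.00) = 0.022860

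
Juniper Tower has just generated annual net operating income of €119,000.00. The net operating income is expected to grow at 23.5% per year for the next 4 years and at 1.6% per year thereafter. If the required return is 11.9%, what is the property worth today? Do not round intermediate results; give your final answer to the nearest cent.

€2354434.79

D_1 = 146965.00000
D_2 = 181501.77500
D_3 = 224154.69213
D_4 = 276831.04477
Terminal value at year 4: TV = D_4×(1+g_2)/(r−g_2) = 281260.34149/0.103 = 2730682.92709
P_0 = D_1/(1+r)^1 + D_2/(1+r)^2 + D_3/(1+r)^3 + D_4/(1+r)^4 + TV/(1+r)^4
    = 131336.01430 + 144950.82901 + 159977.00967 + 176560.86412 + 1741610.07710 = 2354434.79420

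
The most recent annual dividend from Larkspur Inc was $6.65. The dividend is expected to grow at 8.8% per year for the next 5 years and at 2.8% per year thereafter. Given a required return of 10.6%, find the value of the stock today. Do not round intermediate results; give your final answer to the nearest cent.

$112.40

D_1 = 7.23520
D_2 = 7.87190
D_3 = 8.56462
D_4 = 9.31831
D_5 = 10.13832
Terminal value at year 5: TV = D_5×(1+g_2)/(r−g_2) = 10.42220/0.078 = 133.61790
P_0 = D_1/(1+r)^1 + D_2/(1+r)^2 + D_3/(1+r)^3 + D_4/(1+r)^4 + D_5/(1+r)^5 + TV/(1+r)^5
    = 6.54177 + 6.43531 + 6.33057 + 6.22754 + 6.12619 + 80.74005 = 112.40143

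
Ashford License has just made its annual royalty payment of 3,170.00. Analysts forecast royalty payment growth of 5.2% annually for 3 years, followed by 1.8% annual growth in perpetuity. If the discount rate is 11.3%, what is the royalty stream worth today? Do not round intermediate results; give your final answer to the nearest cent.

37189.50

D_1 = 3334.84000
D_2 = 3508.25168
D_3 = 3690.68077
Terminal value at year 3: TV = D_3×(1+g_2)/(r−g_2) = 3757.11302/0.095 = 39548.55812
P_0 = D_1/(1+r)^1 + D_2/(1+r)^2 + D_3/(1+r)^3 + TV/(1+r)^3
    = 2996.26235 + 2832.04672 + 2676.83122 + 28684.35980 = 37189.50009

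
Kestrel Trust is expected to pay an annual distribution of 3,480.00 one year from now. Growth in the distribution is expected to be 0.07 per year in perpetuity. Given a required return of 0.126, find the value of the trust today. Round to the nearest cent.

62142.86

Growing perpetuity: P = D₁ / (r − g) = 3,480.0000 / (0.126 − 0.07) = 62,142.86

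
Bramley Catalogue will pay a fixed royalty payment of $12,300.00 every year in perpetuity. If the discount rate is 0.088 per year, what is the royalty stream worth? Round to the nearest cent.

Level perpetuity: PV = C / r = $12,300.00 / 0.088 = $139,772.73

$139772.73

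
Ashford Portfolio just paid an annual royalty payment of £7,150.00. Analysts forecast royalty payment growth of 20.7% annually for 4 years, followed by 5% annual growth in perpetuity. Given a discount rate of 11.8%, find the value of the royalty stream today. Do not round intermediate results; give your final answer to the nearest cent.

£184748.45

D_1 = 8630.05000
D_2 = 10416.47035
D_3 = 12572.67971
D_4 = 15175.22441
Terminal value at year 4: TV = D_4×(1+g_2)/(r−g_2) = 15933.98563/0.068 = 234323.31814
P_0 = D_1/(1+r)^1 + D_2/(1+r)^2 + D_3/(1+r)^3 + D_4/(1+r)^4 + TV/(1+r)^4
    = 7719.18605 + 8333.68297 + 8997.09780 + 9713.32473 + 149985.16125 = 184748.45280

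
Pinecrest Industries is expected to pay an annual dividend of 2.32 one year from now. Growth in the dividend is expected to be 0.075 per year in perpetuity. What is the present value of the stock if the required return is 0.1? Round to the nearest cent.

Growing perpetuity: P = D₁ / (r − g) = 2.3200 / (0.1 − 0.075) = 92.80

92.80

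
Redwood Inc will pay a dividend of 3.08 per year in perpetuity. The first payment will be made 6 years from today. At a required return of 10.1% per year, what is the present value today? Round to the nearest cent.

Value at end of year 5: C / r = 3.08 / 0.101 = 30.4950
Discount to today: PV = 30.4950 / (1 + 0.101)^5 = 30.4950 / 1.617844 = 18.85

18.85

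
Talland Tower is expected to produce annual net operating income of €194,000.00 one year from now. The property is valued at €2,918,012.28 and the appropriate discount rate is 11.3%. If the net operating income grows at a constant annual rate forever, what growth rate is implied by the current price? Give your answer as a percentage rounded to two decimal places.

4.65%

P = D₁/(r−g) ⇒ g = r − D₁/P = 0.113 − €194,000.00/€2,918,012.28 = 0.046516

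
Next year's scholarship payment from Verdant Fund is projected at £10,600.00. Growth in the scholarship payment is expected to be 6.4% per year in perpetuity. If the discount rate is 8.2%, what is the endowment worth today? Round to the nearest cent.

£588888.89

Growing perpetuity: P = D₁ / (r − g) = £10,600.0000 / (0.082 − 0.064) = £588,888.89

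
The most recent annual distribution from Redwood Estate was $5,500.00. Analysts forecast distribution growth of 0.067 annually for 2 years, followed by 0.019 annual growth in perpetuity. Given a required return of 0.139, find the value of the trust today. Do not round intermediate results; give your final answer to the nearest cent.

D_1 = 5868.50000
D_2 = 6261.68950
Terminal value at year 2: TV = D_2×(1+g_2)/(r−g_2) = 6380.66160/0.12 = 53172.18000
P_0 = D_1/(1+r)^1 + D_2/(1+r)^2 + TV/(1+r)^2
    = 5152.32660 + 4826.63080 + 40986.13990 = 50965.09731

$50965.10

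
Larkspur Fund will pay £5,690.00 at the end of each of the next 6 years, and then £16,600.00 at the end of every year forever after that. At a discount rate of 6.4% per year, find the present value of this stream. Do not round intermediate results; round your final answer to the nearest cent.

PV of 6-year annuity: £5,690.00 × [1 − (1+0.064)^−6] / 0.064 = 27631.36220
Perpetuity value at year 6: £16,600.00 / 0.064 = 259375.00000
PV of perpetuity: 259375.00000 / (1+0.064)^6 = 178763.29304
Total PV = 27631.36220 + 178763.29304 = 206394.65525

£206394.66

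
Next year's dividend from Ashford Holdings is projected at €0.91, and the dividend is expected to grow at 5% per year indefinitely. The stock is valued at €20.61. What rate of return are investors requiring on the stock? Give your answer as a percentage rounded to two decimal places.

P = D₁/(r − g) ⇒ r = D₁/P + g = €0.9100/€20.61 + 0.05 = 0.044153 + 0.05 = 0.094153

9.42%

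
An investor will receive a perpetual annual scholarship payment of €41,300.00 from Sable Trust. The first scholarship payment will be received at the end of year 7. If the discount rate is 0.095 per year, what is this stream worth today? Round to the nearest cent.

€252198.05

Value at end of year 6: C / r = €41,300.00 / 0.095 = €434,736.8421
Discount to today: PV = €434,736.8421 / (1 + 0.095)^6 = €434,736.8421 / 1.723791 = €252,198.05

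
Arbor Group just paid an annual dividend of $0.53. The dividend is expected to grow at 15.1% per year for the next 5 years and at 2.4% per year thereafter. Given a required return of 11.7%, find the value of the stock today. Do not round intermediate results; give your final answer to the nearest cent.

$9.68

D_1 = 0.61003
D_2 = 0.70214
D_3 = 0.80817
D_4 = 0.93020
D_5 = 1.07066
Terminal value at year 5: TV = D_5×(1+g_2)/(r−g_2) = 1.09636/0.093 = 11.78880
P_0 = D_1/(1+r)^1 + D_2/(1+r)^2 + D_3/(1+r)^3 + D_4/(1+r)^4 + D_5/(1+r)^5 + TV/(1+r)^5
    = 0.54613 + 0.56276 + 0.57989 + 0.59754 + 0.61572 + 6.77959 = 9.68163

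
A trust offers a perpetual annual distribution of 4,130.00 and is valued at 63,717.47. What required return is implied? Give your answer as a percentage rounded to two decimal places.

6.48%

P = C/r ⇒ r = C/P = 4,130.00/63,717.47 = 0.064817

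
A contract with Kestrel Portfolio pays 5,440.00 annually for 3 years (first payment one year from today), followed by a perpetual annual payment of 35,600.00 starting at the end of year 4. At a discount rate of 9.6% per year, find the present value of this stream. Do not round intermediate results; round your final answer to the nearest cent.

295298.54

PV of 3-year annuity: 5,440.00 × [1 − (1+0.096)^−3] / 0.096 = 13624.31374
Perpetuity value at year 3: 35,600.00 / 0.096 = 370833.33333
PV of perpetuity: 370833.33333 / (1+0.096)^3 = 281674.22138
Total PV = 13624.31374 + 281674.22138 = 295298.53512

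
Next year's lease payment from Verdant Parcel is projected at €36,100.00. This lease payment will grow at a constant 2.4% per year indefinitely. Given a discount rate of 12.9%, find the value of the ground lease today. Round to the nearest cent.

€343809.52

Growing perpetuity: P = D₁ / (r − g) = €36,100.0000 / (0.129 − 0.024) = €343,809.52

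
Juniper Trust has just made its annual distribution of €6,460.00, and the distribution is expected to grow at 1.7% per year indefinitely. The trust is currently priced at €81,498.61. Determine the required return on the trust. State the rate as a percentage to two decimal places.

9.76%

D₁ = €6,460.00 × 1.017 = €6,569.8200
P = D₁/(r − g) ⇒ r = D₁/P + g = €6,569.8200/€81,498.61 + 0.017 = 0.080613 + 0.017 = 0.097613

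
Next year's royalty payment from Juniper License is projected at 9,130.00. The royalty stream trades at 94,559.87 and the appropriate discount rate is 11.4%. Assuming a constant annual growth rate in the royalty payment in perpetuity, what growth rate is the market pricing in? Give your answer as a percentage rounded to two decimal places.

1.74%

P = D₁/(r−g) ⇒ g = r − D₁/P = 0.114 − 9,130.00/94,559.87 = 0.017447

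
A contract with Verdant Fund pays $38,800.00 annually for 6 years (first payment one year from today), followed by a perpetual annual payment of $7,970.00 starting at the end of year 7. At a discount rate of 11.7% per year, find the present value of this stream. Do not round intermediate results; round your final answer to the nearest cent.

$195958.68

PV of 6-year annuity: $38,800.00 × [1 − (1+0.117)^−6] / 0.117 = 160887.25441
Perpetuity value at year 6: $7,970.00 / 0.117 = 68119.65812
PV of perpetuity: 68119.65812 / (1+0.117)^6 = 35071.42571
Total PV = 160887.25441 + 35071.42571 = 195958.68012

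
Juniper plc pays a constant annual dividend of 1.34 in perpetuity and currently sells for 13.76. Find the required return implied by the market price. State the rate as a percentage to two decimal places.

9.74%

P = C/r ⇒ r = C/P = 1.34/13.76 = 0.097384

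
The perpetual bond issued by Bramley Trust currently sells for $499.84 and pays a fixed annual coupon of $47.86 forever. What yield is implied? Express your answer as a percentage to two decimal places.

9.58%

P = C/r ⇒ r = C/P = $47.86/$499.84 = 0.095751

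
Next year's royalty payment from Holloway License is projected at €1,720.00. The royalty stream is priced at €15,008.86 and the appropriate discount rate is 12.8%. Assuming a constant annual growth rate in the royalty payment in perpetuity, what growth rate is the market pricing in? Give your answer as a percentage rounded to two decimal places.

1.34%

P = D₁/(r−g) ⇒ g = r − D₁/P = 0.128 − €1,720.00/€15,008.86 = 0.013401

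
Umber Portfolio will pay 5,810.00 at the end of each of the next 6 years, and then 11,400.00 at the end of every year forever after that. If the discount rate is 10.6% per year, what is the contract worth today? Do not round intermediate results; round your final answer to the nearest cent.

PV of 6-year annuity: 5,810.00 × [1 − (1+0.106)^−6] / 0.106 = 24865.27352
Perpetuity value at year 6: 11,400.00 / 0.106 = 107547.16981
PV of perpetuity: 107547.16981 / (1+0.106)^6 = 58758.16498
Total PV = 24865.27352 + 58758.16498 = 83623.43849

83623.44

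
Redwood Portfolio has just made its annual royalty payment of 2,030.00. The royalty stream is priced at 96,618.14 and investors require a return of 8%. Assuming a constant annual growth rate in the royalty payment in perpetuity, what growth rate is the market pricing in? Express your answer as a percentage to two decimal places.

5.78%

P = D₀(1+g)/(r−g) ⇒ P(r−g) = D₀(1+g) ⇒ g(P+D₀) = P·r − D₀
g = (P·r − D₀)/(P + D₀) = (96,618.14×0.08 − 2,030.00) / (96,618.14 + 2,030.00) = 0.057776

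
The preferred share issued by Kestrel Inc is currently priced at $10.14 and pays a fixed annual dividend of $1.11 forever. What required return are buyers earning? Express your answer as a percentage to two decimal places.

P = C/r ⇒ r = C/P = $1.11/$10.14 = 0.109467

10.95%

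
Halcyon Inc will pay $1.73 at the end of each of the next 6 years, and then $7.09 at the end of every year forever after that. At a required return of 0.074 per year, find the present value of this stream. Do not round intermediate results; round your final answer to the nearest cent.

PV of 6-year annuity: $1.73 × [1 − (1+0.074)^−6] / 0.074 = 8.14526
Perpetuity value at year 6: $7.09 / 0.074 = 95.81081
PV of perpetuity: 95.81081 / (1+0.074)^6 = 62.42935
Total PV = 8.14526 + 62.42935 = 70.57462

$70.57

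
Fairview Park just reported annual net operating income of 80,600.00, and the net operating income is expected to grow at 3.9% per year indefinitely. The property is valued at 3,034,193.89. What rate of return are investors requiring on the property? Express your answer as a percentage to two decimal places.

6.66%

D₁ = 80,600.00 × 1.039 = 83,743.4000
P = D₁/(r − g) ⇒ r = D₁/P + g = 83,743.4000/3,034,193.89 + 0.039 = 0.027600 + 0.039 = 0.066600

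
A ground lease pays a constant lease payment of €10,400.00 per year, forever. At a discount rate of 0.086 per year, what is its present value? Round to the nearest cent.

Level perpetuity: PV = C / r = €10,400.00 / 0.086 = €120,930.23

€120930.23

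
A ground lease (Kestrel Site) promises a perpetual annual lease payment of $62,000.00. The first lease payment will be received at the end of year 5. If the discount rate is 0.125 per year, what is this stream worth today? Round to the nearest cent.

$309650.36

Value at end of year 4: C / r = $62,000.00 / 0.125 = $496,000.0000
Discount to today: PV = $496,000.0000 / (1 + 0.125)^4 = $496,000.0000 / 1.601807 = $309,650.36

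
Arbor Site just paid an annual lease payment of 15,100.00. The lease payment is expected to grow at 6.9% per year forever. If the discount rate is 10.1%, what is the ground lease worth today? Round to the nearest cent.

D₁ = D₀ × (1 + g) = 15,100.00 × 1.069 = 16,141.9000
Growing perpetuity: P = D₁ / (r − g) = 16,141.9000 / (0.101 − 0.069) = 504,434.38

504434.38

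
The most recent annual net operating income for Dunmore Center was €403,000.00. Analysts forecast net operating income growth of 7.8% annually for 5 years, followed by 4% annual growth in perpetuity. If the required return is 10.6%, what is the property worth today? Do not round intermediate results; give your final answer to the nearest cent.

D_1 = 434434.00000
D_2 = 468319.85200
D_3 = 504848.80046
D_4 = 544227.00689
D_5 = 586676.71343
Terminal value at year 5: TV = D_5×(1+g_2)/(r−g_2) = 610143.78197/0.066 = 9244602.75706
P_0 = D_1/(1+r)^1 + D_2/(1+r)^2 + D_3/(1+r)^3 + D_4/(1+r)^4 + D_5/(1+r)^5 + TV/(1+r)^5
    = 392797.46835 + 382853.22865 + 373160.74185 + 363713.63446 + 354505.69435 + 5586150.33516 = 7453181.10282

€7453181.10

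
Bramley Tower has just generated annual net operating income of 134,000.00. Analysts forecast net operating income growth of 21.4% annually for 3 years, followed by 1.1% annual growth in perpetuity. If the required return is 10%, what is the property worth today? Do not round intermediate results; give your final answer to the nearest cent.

2537410.25

D_1 = 162676.00000
D_2 = 197488.66400
D_3 = 239751.23810
Terminal value at year 3: TV = D_3×(1+g_2)/(r−g_2) = 242388.50172/0.089 = 2723466.31141
P_0 = D_1/(1+r)^1 + D_2/(1+r)^2 + D_3/(1+r)^3 + TV/(1+r)^3
    = 147887.27273 + 163213.77190 + 180128.65372 + 2046180.54952 = 2537410.24786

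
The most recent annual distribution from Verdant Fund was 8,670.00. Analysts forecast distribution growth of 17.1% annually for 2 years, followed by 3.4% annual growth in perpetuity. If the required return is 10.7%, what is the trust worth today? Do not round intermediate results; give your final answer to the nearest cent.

D_1 = 10152.57000
D_2 = 11888.65947
Terminal value at year 2: TV = D_2×(1+g_2)/(r−g_2) = 12292.87389/0.073 = 168395.53277
P_0 = D_1/(1+r)^1 + D_2/(1+r)^2 + TV/(1+r)^2
    = 9171.24661 + 9701.47225 + 137415.37409 = 156288.09296

156288.09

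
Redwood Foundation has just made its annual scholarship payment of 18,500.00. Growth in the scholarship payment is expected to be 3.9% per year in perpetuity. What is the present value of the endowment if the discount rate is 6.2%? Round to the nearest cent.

D₁ = D₀ × (1 + g) = 18,500.00 × 1.039 = 19,221.5000
Growing perpetuity: P = D₁ / (r − g) = 19,221.5000 / (0.062 − 0.039) = 835,717.39

835717.39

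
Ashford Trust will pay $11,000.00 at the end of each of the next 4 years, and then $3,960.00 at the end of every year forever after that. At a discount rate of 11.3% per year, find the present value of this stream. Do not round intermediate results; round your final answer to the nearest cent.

PV of 4-year annuity: $11,000.00 × [1 − (1+0.113)^−4] / 0.113 = 33909.45498
Perpetuity value at year 4: $3,960.00 / 0.113 = 35044.24779
PV of perpetuity: 35044.24779 / (1+0.113)^4 = 22836.84399
Total PV = 33909.45498 + 22836.84399 = 56746.29898

$56746.30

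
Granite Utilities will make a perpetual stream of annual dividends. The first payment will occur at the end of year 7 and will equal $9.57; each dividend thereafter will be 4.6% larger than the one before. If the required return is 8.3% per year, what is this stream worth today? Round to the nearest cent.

Value at end of year 6: C₁ / (r − g) = $9.57 / (0.083 − 0.046) = $258.6486
Discount to today: PV = $258.6486 / (1 + 0.083)^6 = $258.6486 / 1.613507 = $160.30

$160.30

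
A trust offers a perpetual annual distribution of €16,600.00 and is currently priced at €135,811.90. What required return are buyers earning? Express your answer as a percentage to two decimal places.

12.22%

P = C/r ⇒ r = C/P = €16,600.00/€135,811.90 = 0.122228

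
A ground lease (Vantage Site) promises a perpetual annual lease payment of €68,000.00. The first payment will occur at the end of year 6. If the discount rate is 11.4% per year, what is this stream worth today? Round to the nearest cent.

€347678.72

Value at end of year 5: C / r = €68,000.00 / 0.114 = €596,491.2281
Discount to today: PV = €596,491.2281 / (1 + 0.114)^5 = €596,491.2281 / 1.715639 = €347,678.72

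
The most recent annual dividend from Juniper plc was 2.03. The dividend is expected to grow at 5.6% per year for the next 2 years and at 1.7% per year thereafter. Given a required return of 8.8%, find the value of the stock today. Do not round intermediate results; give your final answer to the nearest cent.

D_1 = 2.14368
D_2 = 2.26373
Terminal value at year 2: TV = D_2×(1+g_2)/(r−g_2) = 2.30221/0.071 = 32.42548
P_0 = D_1/(1+r)^1 + D_2/(1+r)^2 + TV/(1+r)^2
    = 1.97029 + 1.91234 + 27.39231 = 31.27495

31.27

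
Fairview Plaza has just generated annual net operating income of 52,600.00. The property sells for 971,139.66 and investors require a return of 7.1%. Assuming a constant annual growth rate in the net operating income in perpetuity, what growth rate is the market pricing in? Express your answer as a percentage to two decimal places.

P = D₀(1+g)/(r−g) ⇒ P(r−g) = D₀(1+g) ⇒ g(P+D₀) = P·r − D₀
g = (P·r − D₀)/(P + D₀) = (971,139.66×0.071 − 52,600.00) / (971,139.66 + 52,600.00) = 0.015972

1.60%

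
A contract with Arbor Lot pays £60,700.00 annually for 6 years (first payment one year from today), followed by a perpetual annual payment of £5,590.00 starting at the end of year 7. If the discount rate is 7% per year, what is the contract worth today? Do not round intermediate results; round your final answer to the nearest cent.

£342541.14

PV of 6-year annuity: £60,700.00 × [1 − (1+0.07)^−6] / 0.07 = 289328.95735
Perpetuity value at year 6: £5,590.00 / 0.07 = 79857.14286
PV of perpetuity: 79857.14286 / (1+0.07)^6 = 53212.18616
Total PV = 289328.95735 + 53212.18616 = 342541.14351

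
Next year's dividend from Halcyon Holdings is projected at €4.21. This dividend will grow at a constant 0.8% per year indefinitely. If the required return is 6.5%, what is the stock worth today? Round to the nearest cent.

€73.86

Growing perpetuity: P = D₁ / (r − g) = €4.2100 / (0.065 − 0.008) = €73.86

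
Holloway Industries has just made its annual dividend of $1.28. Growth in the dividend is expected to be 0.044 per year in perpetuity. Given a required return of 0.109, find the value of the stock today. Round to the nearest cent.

$20.56

D₁ = D₀ × (1 + g) = $1.28 × 1.044 = $1.3363
Growing perpetuity: P = D₁ / (r − g) = $1.3363 / (0.109 − 0.044) = $20.56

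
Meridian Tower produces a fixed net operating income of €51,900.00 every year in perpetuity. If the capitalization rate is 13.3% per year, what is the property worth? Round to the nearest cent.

€390225.56

Level perpetuity: PV = C / r = €51,900.00 / 0.133 = €390,225.56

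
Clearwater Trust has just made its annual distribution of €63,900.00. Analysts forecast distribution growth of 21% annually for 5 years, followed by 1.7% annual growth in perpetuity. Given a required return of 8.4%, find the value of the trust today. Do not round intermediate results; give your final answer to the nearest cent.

€2130600.00

D_1 = 77319.00000
D_2 = 93555.99000
D_3 = 113202.74790
D_4 = 136975.32496
D_5 = 165740.14320
Terminal value at year 5: TV = D_5×(1+g_2)/(r−g_2) = 168557.72563/0.067 = 2515786.94977
P_0 = D_1/(1+r)^1 + D_2/(1+r)^2 + D_3/(1+r)^3 + D_4/(1+r)^4 + D_5/(1+r)^5 + TV/(1+r)^5
    = 71327.49077 + 79618.32457 + 88872.85308 + 99203.09246 + 110734.07922 + 1680844.15766 = 2130599.99776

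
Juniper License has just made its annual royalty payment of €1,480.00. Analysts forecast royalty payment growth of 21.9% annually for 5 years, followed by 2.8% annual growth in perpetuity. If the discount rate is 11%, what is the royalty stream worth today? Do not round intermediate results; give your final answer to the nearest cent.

D_1 = 1804.12000
D_2 = 2199.22228
D_3 = 2680.85196
D_4 = 3267.95854
D_5 = 3983.64146
Terminal value at year 5: TV = D_5×(1+g_2)/(r−g_2) = 4095.18342/0.082 = 49941.26121
P_0 = D_1/(1+r)^1 + D_2/(1+r)^2 + D_3/(1+r)^3 + D_4/(1+r)^4 + D_5/(1+r)^5 + TV/(1+r)^5
    = 1625.33333 + 1784.93814 + 1960.21585 + 2152.70551 + 2364.09731 + 29637.70779 = 39524.99793

€39525.00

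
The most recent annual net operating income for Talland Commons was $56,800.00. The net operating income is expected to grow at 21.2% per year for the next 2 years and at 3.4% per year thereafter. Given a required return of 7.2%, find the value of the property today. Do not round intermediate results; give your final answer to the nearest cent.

$2112431.26

D_1 = 68841.60000
D_2 = 83436.01920
Terminal value at year 2: TV = D_2×(1+g_2)/(r−g_2) = 86272.84385/0.038 = 2270337.99613
P_0 = D_1/(1+r)^1 + D_2/(1+r)^2 + TV/(1+r)^2
    = 64217.91045 + 72604.57786 + 1975608.77642 = 2112431.26473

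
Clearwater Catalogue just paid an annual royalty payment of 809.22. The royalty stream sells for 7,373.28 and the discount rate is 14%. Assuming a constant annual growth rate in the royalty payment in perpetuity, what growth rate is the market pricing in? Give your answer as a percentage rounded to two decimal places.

P = D₀(1+g)/(r−g) ⇒ P(r−g) = D₀(1+g) ⇒ g(P+D₀) = P·r − D₀
g = (P·r − D₀)/(P + D₀) = (7,373.28×0.14 − 809.22) / (7,373.28 + 809.22) = 0.027258

2.73%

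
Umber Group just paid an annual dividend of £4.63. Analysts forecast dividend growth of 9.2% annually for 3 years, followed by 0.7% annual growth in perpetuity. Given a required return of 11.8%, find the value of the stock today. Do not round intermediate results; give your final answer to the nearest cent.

D_1 = 5.05596
D_2 = 5.52111
D_3 = 6.02905
Terminal value at year 3: TV = D_3×(1+g_2)/(r−g_2) = 6.07125/0.111 = 54.69598
P_0 = D_1/(1+r)^1 + D_2/(1+r)^2 + D_3/(1+r)^3 + TV/(1+r)^3
    = 4.52233 + 4.41716 + 4.31443 + 39.14083 = 52.39474

£52.39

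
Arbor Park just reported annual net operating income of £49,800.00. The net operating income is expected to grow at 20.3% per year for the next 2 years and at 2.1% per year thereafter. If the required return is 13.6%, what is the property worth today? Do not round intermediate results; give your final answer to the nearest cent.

£604413.57

D_1 = 59909.40000
D_2 = 72071.00820
Terminal value at year 2: TV = D_2×(1+g_2)/(r−g_2) = 73584.49937/0.115 = 639865.21193
P_0 = D_1/(1+r)^1 + D_2/(1+r)^2 + TV/(1+r)^2
    = 52737.14789 + 55847.52545 + 495828.89984 = 604413.57318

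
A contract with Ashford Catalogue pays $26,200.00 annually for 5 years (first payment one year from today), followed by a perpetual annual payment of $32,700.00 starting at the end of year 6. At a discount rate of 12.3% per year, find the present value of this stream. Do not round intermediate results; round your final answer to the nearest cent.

$242595.71

PV of 5-year annuity: $26,200.00 × [1 − (1+0.123)^−5] / 0.123 = 93747.41787
Perpetuity value at year 5: $32,700.00 / 0.123 = 265853.65854
PV of perpetuity: 265853.65854 / (1+0.123)^5 = 148848.29348
Total PV = 93747.41787 + 148848.29348 = 242595.71136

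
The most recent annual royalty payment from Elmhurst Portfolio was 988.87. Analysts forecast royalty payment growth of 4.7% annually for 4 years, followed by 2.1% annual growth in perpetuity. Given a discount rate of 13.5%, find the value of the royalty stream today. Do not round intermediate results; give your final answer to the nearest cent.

9658.99

D_1 = 1035.34689
D_2 = 1084.00819
D_3 = 1134.95658
D_4 = 1188.29954
Terminal value at year 4: TV = D_4×(1+g_2)/(r−g_2) = 1213.25383/0.114 = 10642.57744
P_0 = D_1/(1+r)^1 + D_2/(1+r)^2 + D_3/(1+r)^3 + D_4/(1+r)^4 + TV/(1+r)^4
    = 912.19990 + 841.47427 + 776.23221 + 716.04857 + 6413.03150 = 9658.98646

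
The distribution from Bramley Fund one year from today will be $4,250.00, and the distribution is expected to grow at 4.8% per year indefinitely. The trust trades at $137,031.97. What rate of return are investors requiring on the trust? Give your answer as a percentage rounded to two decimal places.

P = D₁/(r − g) ⇒ r = D₁/P + g = $4,250.0000/$137,031.97 + 0.048 = 0.031015 + 0.048 = 0.079015

7.90%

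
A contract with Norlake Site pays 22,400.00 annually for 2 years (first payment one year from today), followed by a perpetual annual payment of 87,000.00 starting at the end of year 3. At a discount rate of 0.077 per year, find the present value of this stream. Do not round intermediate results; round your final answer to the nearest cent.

1014195.64

PV of 2-year annuity: 22,400.00 × [1 − (1+0.077)^−2] / 0.077 = 40110.04122
Perpetuity value at year 2: 87,000.00 / 0.077 = 1129870.12987
PV of perpetuity: 1129870.12987 / (1+0.077)^2 = 974085.59478
Total PV = 40110.04122 + 974085.59478 = 1014195.63600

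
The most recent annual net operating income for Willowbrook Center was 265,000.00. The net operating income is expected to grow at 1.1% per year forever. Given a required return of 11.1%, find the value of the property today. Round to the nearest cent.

D₁ = D₀ × (1 + g) = 265,000.00 × 1.011 = 267,915.0000
Growing perpetuity: P = D₁ / (r − g) = 267,915.0000 / (0.111 − 0.011) = 2,679,150.00

2679150.00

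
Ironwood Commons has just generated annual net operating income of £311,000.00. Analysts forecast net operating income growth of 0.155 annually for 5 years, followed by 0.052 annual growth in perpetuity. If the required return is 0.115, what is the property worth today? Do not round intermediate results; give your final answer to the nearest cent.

£7924577.20

D_1 = 359205.00000
D_2 = 414881.77500
D_3 = 479188.45012
D_4 = 553462.65989
D_5 = 639249.37218
Terminal value at year 5: TV = D_5×(1+g_2)/(r−g_2) = 672490.33953/0.063 = 10674449.83383
P_0 = D_1/(1+r)^1 + D_2/(1+r)^2 + D_3/(1+r)^3 + D_4/(1+r)^4 + D_5/(1+r)^5 + TV/(1+r)^5
    = 322156.95067 + 333714.15070 + 345685.95879 + 358087.24880 + 370933.42812 + 6193999.46645 = 7924577.20353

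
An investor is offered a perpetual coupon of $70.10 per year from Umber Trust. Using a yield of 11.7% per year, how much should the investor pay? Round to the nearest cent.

Level perpetuity: PV = C / r = $70.10 / 0.117 = $599.15

$599.15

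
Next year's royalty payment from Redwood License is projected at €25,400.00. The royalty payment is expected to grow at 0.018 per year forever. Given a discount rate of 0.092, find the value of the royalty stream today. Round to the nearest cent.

Growing perpetuity: P = D₁ / (r − g) = €25,400.0000 / (0.092 − 0.018) = €343,243.24

€343243.24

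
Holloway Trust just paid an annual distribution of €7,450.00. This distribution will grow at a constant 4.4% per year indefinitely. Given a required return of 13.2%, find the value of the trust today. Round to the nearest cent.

D₁ = D₀ × (1 + g) = €7,450.00 × 1.044 = €7,777.8000
Growing perpetuity: P = D₁ / (r − g) = €7,777.8000 / (0.132 − 0.044) = €88,384.09

€88384.09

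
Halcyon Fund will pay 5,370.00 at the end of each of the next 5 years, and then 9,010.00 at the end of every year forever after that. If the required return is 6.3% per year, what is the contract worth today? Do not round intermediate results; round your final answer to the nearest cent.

PV of 5-year annuity: 5,370.00 × [1 − (1+0.063)^−5] / 0.063 = 22436.97168
Perpetuity value at year 5: 9,010.00 / 0.063 = 143015.87302
PV of perpetuity: 143015.87302 / (1+0.063)^5 = 105370.22779
Total PV = 22436.97168 + 105370.22779 = 127807.19947

127807.20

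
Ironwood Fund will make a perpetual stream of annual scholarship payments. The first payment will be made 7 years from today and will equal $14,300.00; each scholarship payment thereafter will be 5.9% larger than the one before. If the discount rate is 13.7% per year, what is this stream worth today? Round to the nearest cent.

Value at end of year 6: C₁ / (r − g) = $14,300.00 / (0.137 − 0.059) = $183,333.3333
Discount to today: PV = $183,333.3333 / (1 + 0.137)^6 = $183,333.3333 / 2.160542 = $84,855.24

$84855.24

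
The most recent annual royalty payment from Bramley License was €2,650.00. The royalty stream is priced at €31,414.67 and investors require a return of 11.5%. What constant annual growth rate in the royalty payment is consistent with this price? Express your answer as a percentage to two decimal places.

P = D₀(1+g)/(r−g) ⇒ P(r−g) = D₀(1+g) ⇒ g(P+D₀) = P·r − D₀
g = (P·r − D₀)/(P + D₀) = (€31,414.67×0.115 − €2,650.00) / (€31,414.67 + €2,650.00) = 0.028261

2.83%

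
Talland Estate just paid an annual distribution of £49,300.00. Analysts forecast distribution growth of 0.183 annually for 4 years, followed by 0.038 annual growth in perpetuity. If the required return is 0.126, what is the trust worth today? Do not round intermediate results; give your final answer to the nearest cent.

£931963.81

D_1 = 58321.90000
D_2 = 68994.80770
D_3 = 81620.85751
D_4 = 96557.47443
Terminal value at year 4: TV = D_4×(1+g_2)/(r−g_2) = 100226.65846/0.088 = 1138939.30070
P_0 = D_1/(1+r)^1 + D_2/(1+r)^2 + D_3/(1+r)^3 + D_4/(1+r)^4 + TV/(1+r)^4
    = 51795.64831 + 54417.63051 + 57172.34182 + 60066.50122 + 708511.68488 = 931963.80675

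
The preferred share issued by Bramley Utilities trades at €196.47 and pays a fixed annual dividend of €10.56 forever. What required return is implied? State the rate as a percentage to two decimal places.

5.37%

P = C/r ⇒ r = C/P = €10.56/€196.47 = 0.053749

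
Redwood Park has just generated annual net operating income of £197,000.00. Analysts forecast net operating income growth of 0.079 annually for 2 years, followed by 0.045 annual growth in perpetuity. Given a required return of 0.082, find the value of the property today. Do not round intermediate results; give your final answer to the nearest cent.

D_1 = 212563.00000
D_2 = 229355.47700
Terminal value at year 2: TV = D_2×(1+g_2)/(r−g_2) = 239676.47346/0.037 = 6477742.52608
P_0 = D_1/(1+r)^1 + D_2/(1+r)^2 + TV/(1+r)^2
    = 196453.78928 + 195909.09301 + 5533108.16732 = 5925471.04961

£5925471.05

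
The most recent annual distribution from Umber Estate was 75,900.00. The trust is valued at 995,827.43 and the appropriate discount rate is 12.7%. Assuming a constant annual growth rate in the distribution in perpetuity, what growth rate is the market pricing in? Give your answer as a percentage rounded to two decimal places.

P = D₀(1+g)/(r−g) ⇒ P(r−g) = D₀(1+g) ⇒ g(P+D₀) = P·r − D₀
g = (P·r − D₀)/(P + D₀) = (995,827.43×0.127 − 75,900.00) / (995,827.43 + 75,900.00) = 0.047186

4.72%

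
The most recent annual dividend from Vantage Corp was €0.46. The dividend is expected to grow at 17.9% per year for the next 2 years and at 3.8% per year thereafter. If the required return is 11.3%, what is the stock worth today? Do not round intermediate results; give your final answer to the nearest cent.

D_1 = 0.54234
D_2 = 0.63942
Terminal value at year 2: TV = D_2×(1+g_2)/(r−g_2) = 0.66372/0.075 = 8.84956
P_0 = D_1/(1+r)^1 + D_2/(1+r)^2 + TV/(1+r)^2
    = 0.48728 + 0.51617 + 7.14383 = 8.14728

€8.15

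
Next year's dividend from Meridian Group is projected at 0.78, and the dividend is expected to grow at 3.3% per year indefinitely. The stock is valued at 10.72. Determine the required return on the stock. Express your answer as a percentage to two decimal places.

P = D₁/(r − g) ⇒ r = D₁/P + g = 0.7800/10.72 + 0.033 = 0.072761 + 0.033 = 0.105761

10.58%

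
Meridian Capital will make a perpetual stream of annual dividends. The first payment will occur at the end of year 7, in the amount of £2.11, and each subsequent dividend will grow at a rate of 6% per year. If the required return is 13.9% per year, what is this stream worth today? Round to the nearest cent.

Value at end of year 6: C₁ / (r − g) = £2.11 / (0.139 − 0.06) = £26.7089
Discount to today: PV = £26.7089 / (1 + 0.139)^6 = £26.7089 / 2.183445 = £12.23

£12.23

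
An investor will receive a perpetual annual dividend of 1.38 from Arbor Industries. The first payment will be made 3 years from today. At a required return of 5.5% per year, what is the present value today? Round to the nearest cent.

22.54

Value at end of year 2: C / r = 1.38 / 0.055 = 25.0909
Discount to today: PV = 25.0909 / (1 + 0.055)^2 = 25.0909 / 1.113025 = 22.54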